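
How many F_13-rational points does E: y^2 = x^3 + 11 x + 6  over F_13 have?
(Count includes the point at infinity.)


For each x in F_13, count y with y^2 = x^3 + 11 x + 6 mod 13:
  x = 2: RHS = 10, y in [6, 7]  -> 2 point(s)
  x = 3: RHS = 1, y in [1, 12]  -> 2 point(s)
  x = 4: RHS = 10, y in [6, 7]  -> 2 point(s)
  x = 5: RHS = 4, y in [2, 11]  -> 2 point(s)
  x = 7: RHS = 10, y in [6, 7]  -> 2 point(s)
Affine points: 10. Add the point at infinity: total = 11.

#E(F_13) = 11


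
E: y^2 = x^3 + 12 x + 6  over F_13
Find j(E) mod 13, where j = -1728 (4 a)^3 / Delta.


Delta = -16(4 a^3 + 27 b^2) mod 13 = 8
-1728 * (4 a)^3 = -1728 * (4*12)^3 mod 13 = 1
j = 1 * 8^(-1) mod 13 = 5

j = 5 (mod 13)


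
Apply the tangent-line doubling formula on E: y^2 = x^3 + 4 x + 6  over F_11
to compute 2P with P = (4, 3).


Doubling: s = (3 x1^2 + a) / (2 y1)
s = (3*4^2 + 4) / (2*3) mod 11 = 5
x3 = s^2 - 2 x1 mod 11 = 5^2 - 2*4 = 6
y3 = s (x1 - x3) - y1 mod 11 = 5 * (4 - 6) - 3 = 9

2P = (6, 9)


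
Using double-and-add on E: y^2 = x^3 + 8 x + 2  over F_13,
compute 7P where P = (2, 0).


k = 7 = 111_2 (binary, LSB first: 111)
Double-and-add from P = (2, 0):
  bit 0 = 1: acc = O + (2, 0) = (2, 0)
  bit 1 = 1: acc = (2, 0) + O = (2, 0)
  bit 2 = 1: acc = (2, 0) + O = (2, 0)

7P = (2, 0)


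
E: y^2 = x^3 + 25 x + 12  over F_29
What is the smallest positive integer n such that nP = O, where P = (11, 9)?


Compute successive multiples of P until we hit O:
  1P = (11, 9)
  2P = (8, 17)
  3P = (1, 3)
  4P = (22, 25)
  5P = (24, 9)
  6P = (23, 20)
  7P = (19, 3)
  8P = (5, 1)
  ... (continuing to 29P)
  29P = O

ord(P) = 29


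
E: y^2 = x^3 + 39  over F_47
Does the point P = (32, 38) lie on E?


Check whether y^2 = x^3 + 0 x + 39 (mod 47) for (x, y) = (32, 38).
LHS: y^2 = 38^2 mod 47 = 34
RHS: x^3 + 0 x + 39 = 32^3 + 0*32 + 39 mod 47 = 1
LHS != RHS

No, not on the curve


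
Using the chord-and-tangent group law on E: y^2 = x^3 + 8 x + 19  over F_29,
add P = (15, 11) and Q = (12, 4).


P != Q, so use the chord formula.
s = (y2 - y1) / (x2 - x1) = (22) / (26) mod 29 = 12
x3 = s^2 - x1 - x2 mod 29 = 12^2 - 15 - 12 = 1
y3 = s (x1 - x3) - y1 mod 29 = 12 * (15 - 1) - 11 = 12

P + Q = (1, 12)


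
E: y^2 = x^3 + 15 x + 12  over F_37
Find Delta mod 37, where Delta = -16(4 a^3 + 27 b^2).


4 a^3 + 27 b^2 = 4*15^3 + 27*12^2 = 13500 + 3888 = 17388
Delta = -16 * (17388) = -278208
Delta mod 37 = 32

Delta = 32 (mod 37)


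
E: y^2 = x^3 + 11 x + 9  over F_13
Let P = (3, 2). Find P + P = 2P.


Doubling: s = (3 x1^2 + a) / (2 y1)
s = (3*3^2 + 11) / (2*2) mod 13 = 3
x3 = s^2 - 2 x1 mod 13 = 3^2 - 2*3 = 3
y3 = s (x1 - x3) - y1 mod 13 = 3 * (3 - 3) - 2 = 11

2P = (3, 11)


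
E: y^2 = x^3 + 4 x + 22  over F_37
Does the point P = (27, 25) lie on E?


Check whether y^2 = x^3 + 4 x + 22 (mod 37) for (x, y) = (27, 25).
LHS: y^2 = 25^2 mod 37 = 33
RHS: x^3 + 4 x + 22 = 27^3 + 4*27 + 22 mod 37 = 18
LHS != RHS

No, not on the curve


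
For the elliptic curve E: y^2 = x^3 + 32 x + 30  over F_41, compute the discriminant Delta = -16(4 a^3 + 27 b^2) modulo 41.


4 a^3 + 27 b^2 = 4*32^3 + 27*30^2 = 131072 + 24300 = 155372
Delta = -16 * (155372) = -2485952
Delta mod 41 = 1

Delta = 1 (mod 41)


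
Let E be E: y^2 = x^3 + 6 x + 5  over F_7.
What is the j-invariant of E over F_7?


Delta = -16(4 a^3 + 27 b^2) mod 7 = 2
-1728 * (4 a)^3 = -1728 * (4*6)^3 mod 7 = 6
j = 6 * 2^(-1) mod 7 = 3

j = 3 (mod 7)


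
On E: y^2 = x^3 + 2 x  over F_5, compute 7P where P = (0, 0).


k = 7 = 111_2 (binary, LSB first: 111)
Double-and-add from P = (0, 0):
  bit 0 = 1: acc = O + (0, 0) = (0, 0)
  bit 1 = 1: acc = (0, 0) + O = (0, 0)
  bit 2 = 1: acc = (0, 0) + O = (0, 0)

7P = (0, 0)


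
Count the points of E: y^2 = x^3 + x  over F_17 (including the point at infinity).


For each x in F_17, count y with y^2 = x^3 + 1 x + 0 mod 17:
  x = 0: RHS = 0, y in [0]  -> 1 point(s)
  x = 1: RHS = 2, y in [6, 11]  -> 2 point(s)
  x = 3: RHS = 13, y in [8, 9]  -> 2 point(s)
  x = 4: RHS = 0, y in [0]  -> 1 point(s)
  x = 6: RHS = 1, y in [1, 16]  -> 2 point(s)
  x = 11: RHS = 16, y in [4, 13]  -> 2 point(s)
  x = 13: RHS = 0, y in [0]  -> 1 point(s)
  x = 14: RHS = 4, y in [2, 15]  -> 2 point(s)
  x = 16: RHS = 15, y in [7, 10]  -> 2 point(s)
Affine points: 15. Add the point at infinity: total = 16.

#E(F_17) = 16


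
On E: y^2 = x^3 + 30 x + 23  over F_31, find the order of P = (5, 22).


Compute successive multiples of P until we hit O:
  1P = (5, 22)
  2P = (18, 28)
  3P = (15, 2)
  4P = (15, 29)
  5P = (18, 3)
  6P = (5, 9)
  7P = O

ord(P) = 7


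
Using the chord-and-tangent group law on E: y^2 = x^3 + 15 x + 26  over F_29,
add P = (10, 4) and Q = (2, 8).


P != Q, so use the chord formula.
s = (y2 - y1) / (x2 - x1) = (4) / (21) mod 29 = 14
x3 = s^2 - x1 - x2 mod 29 = 14^2 - 10 - 2 = 10
y3 = s (x1 - x3) - y1 mod 29 = 14 * (10 - 10) - 4 = 25

P + Q = (10, 25)


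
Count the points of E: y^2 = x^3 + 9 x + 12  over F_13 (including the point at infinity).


For each x in F_13, count y with y^2 = x^3 + 9 x + 12 mod 13:
  x = 0: RHS = 12, y in [5, 8]  -> 2 point(s)
  x = 1: RHS = 9, y in [3, 10]  -> 2 point(s)
  x = 2: RHS = 12, y in [5, 8]  -> 2 point(s)
  x = 3: RHS = 1, y in [1, 12]  -> 2 point(s)
  x = 5: RHS = 0, y in [0]  -> 1 point(s)
  x = 6: RHS = 9, y in [3, 10]  -> 2 point(s)
  x = 9: RHS = 3, y in [4, 9]  -> 2 point(s)
  x = 10: RHS = 10, y in [6, 7]  -> 2 point(s)
  x = 11: RHS = 12, y in [5, 8]  -> 2 point(s)
Affine points: 17. Add the point at infinity: total = 18.

#E(F_13) = 18


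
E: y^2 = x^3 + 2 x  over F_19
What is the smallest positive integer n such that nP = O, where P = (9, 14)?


Compute successive multiples of P until we hit O:
  1P = (9, 14)
  2P = (17, 11)
  3P = (16, 10)
  4P = (11, 17)
  5P = (6, 0)
  6P = (11, 2)
  7P = (16, 9)
  8P = (17, 8)
  ... (continuing to 10P)
  10P = O

ord(P) = 10


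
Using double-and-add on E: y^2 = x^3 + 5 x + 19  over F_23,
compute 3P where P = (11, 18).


k = 3 = 11_2 (binary, LSB first: 11)
Double-and-add from P = (11, 18):
  bit 0 = 1: acc = O + (11, 18) = (11, 18)
  bit 1 = 1: acc = (11, 18) + (1, 5) = (12, 6)

3P = (12, 6)


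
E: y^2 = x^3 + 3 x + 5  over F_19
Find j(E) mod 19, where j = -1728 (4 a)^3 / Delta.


Delta = -16(4 a^3 + 27 b^2) mod 19 = 12
-1728 * (4 a)^3 = -1728 * (4*3)^3 mod 19 = 18
j = 18 * 12^(-1) mod 19 = 11

j = 11 (mod 19)


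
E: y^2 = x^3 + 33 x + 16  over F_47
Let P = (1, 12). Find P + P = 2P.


Doubling: s = (3 x1^2 + a) / (2 y1)
s = (3*1^2 + 33) / (2*12) mod 47 = 25
x3 = s^2 - 2 x1 mod 47 = 25^2 - 2*1 = 12
y3 = s (x1 - x3) - y1 mod 47 = 25 * (1 - 12) - 12 = 42

2P = (12, 42)


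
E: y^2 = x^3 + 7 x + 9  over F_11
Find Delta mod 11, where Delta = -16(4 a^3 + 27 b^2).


4 a^3 + 27 b^2 = 4*7^3 + 27*9^2 = 1372 + 2187 = 3559
Delta = -16 * (3559) = -56944
Delta mod 11 = 3

Delta = 3 (mod 11)


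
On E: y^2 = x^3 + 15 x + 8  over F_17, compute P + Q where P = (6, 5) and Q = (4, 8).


P != Q, so use the chord formula.
s = (y2 - y1) / (x2 - x1) = (3) / (15) mod 17 = 7
x3 = s^2 - x1 - x2 mod 17 = 7^2 - 6 - 4 = 5
y3 = s (x1 - x3) - y1 mod 17 = 7 * (6 - 5) - 5 = 2

P + Q = (5, 2)


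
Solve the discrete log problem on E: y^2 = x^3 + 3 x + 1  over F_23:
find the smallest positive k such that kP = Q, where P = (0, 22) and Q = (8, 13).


Enumerate multiples of P until we hit Q = (8, 13):
  1P = (0, 22)
  2P = (8, 13)
Match found at i = 2.

k = 2


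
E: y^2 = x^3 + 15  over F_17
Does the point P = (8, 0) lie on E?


Check whether y^2 = x^3 + 0 x + 15 (mod 17) for (x, y) = (8, 0).
LHS: y^2 = 0^2 mod 17 = 0
RHS: x^3 + 0 x + 15 = 8^3 + 0*8 + 15 mod 17 = 0
LHS = RHS

Yes, on the curve


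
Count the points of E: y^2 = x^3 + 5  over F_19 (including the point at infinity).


For each x in F_19, count y with y^2 = x^3 + 0 x + 5 mod 19:
  x = 0: RHS = 5, y in [9, 10]  -> 2 point(s)
  x = 1: RHS = 6, y in [5, 14]  -> 2 point(s)
  x = 5: RHS = 16, y in [4, 15]  -> 2 point(s)
  x = 7: RHS = 6, y in [5, 14]  -> 2 point(s)
  x = 8: RHS = 4, y in [2, 17]  -> 2 point(s)
  x = 10: RHS = 17, y in [6, 13]  -> 2 point(s)
  x = 11: RHS = 6, y in [5, 14]  -> 2 point(s)
  x = 12: RHS = 4, y in [2, 17]  -> 2 point(s)
  x = 13: RHS = 17, y in [6, 13]  -> 2 point(s)
  x = 15: RHS = 17, y in [6, 13]  -> 2 point(s)
  x = 16: RHS = 16, y in [4, 15]  -> 2 point(s)
  x = 17: RHS = 16, y in [4, 15]  -> 2 point(s)
  x = 18: RHS = 4, y in [2, 17]  -> 2 point(s)
Affine points: 26. Add the point at infinity: total = 27.

#E(F_19) = 27


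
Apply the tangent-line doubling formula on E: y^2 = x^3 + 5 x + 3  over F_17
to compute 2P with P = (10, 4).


Doubling: s = (3 x1^2 + a) / (2 y1)
s = (3*10^2 + 5) / (2*4) mod 17 = 2
x3 = s^2 - 2 x1 mod 17 = 2^2 - 2*10 = 1
y3 = s (x1 - x3) - y1 mod 17 = 2 * (10 - 1) - 4 = 14

2P = (1, 14)


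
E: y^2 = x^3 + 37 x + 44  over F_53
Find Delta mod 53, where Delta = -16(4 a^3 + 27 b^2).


4 a^3 + 27 b^2 = 4*37^3 + 27*44^2 = 202612 + 52272 = 254884
Delta = -16 * (254884) = -4078144
Delta mod 53 = 47

Delta = 47 (mod 53)


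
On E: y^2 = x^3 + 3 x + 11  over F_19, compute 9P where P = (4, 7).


k = 9 = 1001_2 (binary, LSB first: 1001)
Double-and-add from P = (4, 7):
  bit 0 = 1: acc = O + (4, 7) = (4, 7)
  bit 1 = 0: acc unchanged = (4, 7)
  bit 2 = 0: acc unchanged = (4, 7)
  bit 3 = 1: acc = (4, 7) + (18, 11) = (6, 6)

9P = (6, 6)


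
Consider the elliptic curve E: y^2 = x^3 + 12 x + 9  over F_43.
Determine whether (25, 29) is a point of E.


Check whether y^2 = x^3 + 12 x + 9 (mod 43) for (x, y) = (25, 29).
LHS: y^2 = 29^2 mod 43 = 24
RHS: x^3 + 12 x + 9 = 25^3 + 12*25 + 9 mod 43 = 24
LHS = RHS

Yes, on the curve


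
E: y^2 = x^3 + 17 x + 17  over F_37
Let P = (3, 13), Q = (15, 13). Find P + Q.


P != Q, so use the chord formula.
s = (y2 - y1) / (x2 - x1) = (0) / (12) mod 37 = 0
x3 = s^2 - x1 - x2 mod 37 = 0^2 - 3 - 15 = 19
y3 = s (x1 - x3) - y1 mod 37 = 0 * (3 - 19) - 13 = 24

P + Q = (19, 24)


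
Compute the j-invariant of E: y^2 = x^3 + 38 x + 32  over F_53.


Delta = -16(4 a^3 + 27 b^2) mod 53 = 48
-1728 * (4 a)^3 = -1728 * (4*38)^3 mod 53 = 5
j = 5 * 48^(-1) mod 53 = 52

j = 52 (mod 53)


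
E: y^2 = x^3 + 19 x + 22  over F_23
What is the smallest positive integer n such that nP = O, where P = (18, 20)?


Compute successive multiples of P until we hit O:
  1P = (18, 20)
  2P = (5, 14)
  3P = (16, 11)
  4P = (15, 5)
  5P = (15, 18)
  6P = (16, 12)
  7P = (5, 9)
  8P = (18, 3)
  ... (continuing to 9P)
  9P = O

ord(P) = 9


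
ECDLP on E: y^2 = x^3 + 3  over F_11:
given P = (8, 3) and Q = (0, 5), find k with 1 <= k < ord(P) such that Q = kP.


Enumerate multiples of P until we hit Q = (0, 5):
  1P = (8, 3)
  2P = (7, 7)
  3P = (1, 2)
  4P = (0, 6)
  5P = (4, 1)
  6P = (2, 0)
  7P = (4, 10)
  8P = (0, 5)
Match found at i = 8.

k = 8


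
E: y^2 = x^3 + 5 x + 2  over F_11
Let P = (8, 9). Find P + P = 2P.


Doubling: s = (3 x1^2 + a) / (2 y1)
s = (3*8^2 + 5) / (2*9) mod 11 = 3
x3 = s^2 - 2 x1 mod 11 = 3^2 - 2*8 = 4
y3 = s (x1 - x3) - y1 mod 11 = 3 * (8 - 4) - 9 = 3

2P = (4, 3)


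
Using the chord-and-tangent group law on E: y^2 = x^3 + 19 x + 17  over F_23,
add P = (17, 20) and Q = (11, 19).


P != Q, so use the chord formula.
s = (y2 - y1) / (x2 - x1) = (22) / (17) mod 23 = 4
x3 = s^2 - x1 - x2 mod 23 = 4^2 - 17 - 11 = 11
y3 = s (x1 - x3) - y1 mod 23 = 4 * (17 - 11) - 20 = 4

P + Q = (11, 4)


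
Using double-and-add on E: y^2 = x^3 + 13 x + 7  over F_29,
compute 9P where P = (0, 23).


k = 9 = 1001_2 (binary, LSB first: 1001)
Double-and-add from P = (0, 23):
  bit 0 = 1: acc = O + (0, 23) = (0, 23)
  bit 1 = 0: acc unchanged = (0, 23)
  bit 2 = 0: acc unchanged = (0, 23)
  bit 3 = 1: acc = (0, 23) + (28, 15) = (7, 8)

9P = (7, 8)


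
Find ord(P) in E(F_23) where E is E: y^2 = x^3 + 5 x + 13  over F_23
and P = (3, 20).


Compute successive multiples of P until we hit O:
  1P = (3, 20)
  2P = (2, 13)
  3P = (21, 15)
  4P = (0, 6)
  5P = (6, 12)
  6P = (16, 7)
  7P = (5, 5)
  8P = (8, 6)
  ... (continuing to 22P)
  22P = O

ord(P) = 22


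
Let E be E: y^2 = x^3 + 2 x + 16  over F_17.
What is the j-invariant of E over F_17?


Delta = -16(4 a^3 + 27 b^2) mod 17 = 8
-1728 * (4 a)^3 = -1728 * (4*2)^3 mod 17 = 12
j = 12 * 8^(-1) mod 17 = 10

j = 10 (mod 17)


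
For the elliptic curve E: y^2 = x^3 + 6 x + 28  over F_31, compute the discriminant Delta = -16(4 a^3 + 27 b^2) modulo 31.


4 a^3 + 27 b^2 = 4*6^3 + 27*28^2 = 864 + 21168 = 22032
Delta = -16 * (22032) = -352512
Delta mod 31 = 20

Delta = 20 (mod 31)


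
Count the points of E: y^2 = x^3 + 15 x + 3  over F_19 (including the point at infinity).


For each x in F_19, count y with y^2 = x^3 + 15 x + 3 mod 19:
  x = 1: RHS = 0, y in [0]  -> 1 point(s)
  x = 6: RHS = 5, y in [9, 10]  -> 2 point(s)
  x = 11: RHS = 17, y in [6, 13]  -> 2 point(s)
  x = 12: RHS = 11, y in [7, 12]  -> 2 point(s)
  x = 13: RHS = 1, y in [1, 18]  -> 2 point(s)
  x = 16: RHS = 7, y in [8, 11]  -> 2 point(s)
  x = 18: RHS = 6, y in [5, 14]  -> 2 point(s)
Affine points: 13. Add the point at infinity: total = 14.

#E(F_19) = 14


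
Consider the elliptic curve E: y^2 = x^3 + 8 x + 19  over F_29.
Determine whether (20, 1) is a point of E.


Check whether y^2 = x^3 + 8 x + 19 (mod 29) for (x, y) = (20, 1).
LHS: y^2 = 1^2 mod 29 = 1
RHS: x^3 + 8 x + 19 = 20^3 + 8*20 + 19 mod 29 = 1
LHS = RHS

Yes, on the curve


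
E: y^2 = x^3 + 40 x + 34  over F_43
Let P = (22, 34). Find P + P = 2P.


Doubling: s = (3 x1^2 + a) / (2 y1)
s = (3*22^2 + 40) / (2*34) mod 43 = 27
x3 = s^2 - 2 x1 mod 43 = 27^2 - 2*22 = 40
y3 = s (x1 - x3) - y1 mod 43 = 27 * (22 - 40) - 34 = 39

2P = (40, 39)


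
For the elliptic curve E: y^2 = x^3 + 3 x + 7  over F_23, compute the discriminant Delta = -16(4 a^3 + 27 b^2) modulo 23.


4 a^3 + 27 b^2 = 4*3^3 + 27*7^2 = 108 + 1323 = 1431
Delta = -16 * (1431) = -22896
Delta mod 23 = 12

Delta = 12 (mod 23)


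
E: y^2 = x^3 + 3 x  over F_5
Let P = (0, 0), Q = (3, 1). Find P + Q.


P != Q, so use the chord formula.
s = (y2 - y1) / (x2 - x1) = (1) / (3) mod 5 = 2
x3 = s^2 - x1 - x2 mod 5 = 2^2 - 0 - 3 = 1
y3 = s (x1 - x3) - y1 mod 5 = 2 * (0 - 1) - 0 = 3

P + Q = (1, 3)


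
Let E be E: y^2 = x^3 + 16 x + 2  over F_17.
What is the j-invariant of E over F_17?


Delta = -16(4 a^3 + 27 b^2) mod 17 = 2
-1728 * (4 a)^3 = -1728 * (4*16)^3 mod 17 = 7
j = 7 * 2^(-1) mod 17 = 12

j = 12 (mod 17)


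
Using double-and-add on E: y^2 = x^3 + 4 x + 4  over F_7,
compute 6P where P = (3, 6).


k = 6 = 110_2 (binary, LSB first: 011)
Double-and-add from P = (3, 6):
  bit 0 = 0: acc unchanged = O
  bit 1 = 1: acc = O + (5, 4) = (5, 4)
  bit 2 = 1: acc = (5, 4) + (1, 4) = (1, 3)

6P = (1, 3)


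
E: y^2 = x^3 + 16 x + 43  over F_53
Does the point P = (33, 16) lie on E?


Check whether y^2 = x^3 + 16 x + 43 (mod 53) for (x, y) = (33, 16).
LHS: y^2 = 16^2 mod 53 = 44
RHS: x^3 + 16 x + 43 = 33^3 + 16*33 + 43 mod 53 = 44
LHS = RHS

Yes, on the curve


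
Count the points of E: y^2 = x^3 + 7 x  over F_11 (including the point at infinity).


For each x in F_11, count y with y^2 = x^3 + 7 x + 0 mod 11:
  x = 0: RHS = 0, y in [0]  -> 1 point(s)
  x = 2: RHS = 0, y in [0]  -> 1 point(s)
  x = 3: RHS = 4, y in [2, 9]  -> 2 point(s)
  x = 4: RHS = 4, y in [2, 9]  -> 2 point(s)
  x = 6: RHS = 5, y in [4, 7]  -> 2 point(s)
  x = 9: RHS = 0, y in [0]  -> 1 point(s)
  x = 10: RHS = 3, y in [5, 6]  -> 2 point(s)
Affine points: 11. Add the point at infinity: total = 12.

#E(F_11) = 12


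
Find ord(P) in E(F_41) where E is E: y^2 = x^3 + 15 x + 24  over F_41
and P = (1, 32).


Compute successive multiples of P until we hit O:
  1P = (1, 32)
  2P = (40, 7)
  3P = (23, 21)
  4P = (7, 12)
  5P = (35, 13)
  6P = (4, 36)
  7P = (15, 4)
  8P = (29, 24)
  ... (continuing to 36P)
  36P = O

ord(P) = 36


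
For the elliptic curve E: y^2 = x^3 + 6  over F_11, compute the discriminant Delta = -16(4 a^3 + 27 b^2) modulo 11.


4 a^3 + 27 b^2 = 4*0^3 + 27*6^2 = 0 + 972 = 972
Delta = -16 * (972) = -15552
Delta mod 11 = 2

Delta = 2 (mod 11)


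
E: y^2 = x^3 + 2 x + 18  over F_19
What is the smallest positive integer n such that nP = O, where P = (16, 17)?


Compute successive multiples of P until we hit O:
  1P = (16, 17)
  2P = (17, 14)
  3P = (14, 15)
  4P = (9, 9)
  5P = (5, 1)
  6P = (2, 12)
  7P = (2, 7)
  8P = (5, 18)
  ... (continuing to 13P)
  13P = O

ord(P) = 13


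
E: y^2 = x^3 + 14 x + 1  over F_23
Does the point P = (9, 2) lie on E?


Check whether y^2 = x^3 + 14 x + 1 (mod 23) for (x, y) = (9, 2).
LHS: y^2 = 2^2 mod 23 = 4
RHS: x^3 + 14 x + 1 = 9^3 + 14*9 + 1 mod 23 = 5
LHS != RHS

No, not on the curve


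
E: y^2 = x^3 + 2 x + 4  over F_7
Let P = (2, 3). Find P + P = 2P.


Doubling: s = (3 x1^2 + a) / (2 y1)
s = (3*2^2 + 2) / (2*3) mod 7 = 0
x3 = s^2 - 2 x1 mod 7 = 0^2 - 2*2 = 3
y3 = s (x1 - x3) - y1 mod 7 = 0 * (2 - 3) - 3 = 4

2P = (3, 4)


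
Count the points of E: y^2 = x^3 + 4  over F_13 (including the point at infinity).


For each x in F_13, count y with y^2 = x^3 + 0 x + 4 mod 13:
  x = 0: RHS = 4, y in [2, 11]  -> 2 point(s)
  x = 2: RHS = 12, y in [5, 8]  -> 2 point(s)
  x = 4: RHS = 3, y in [4, 9]  -> 2 point(s)
  x = 5: RHS = 12, y in [5, 8]  -> 2 point(s)
  x = 6: RHS = 12, y in [5, 8]  -> 2 point(s)
  x = 7: RHS = 9, y in [3, 10]  -> 2 point(s)
  x = 8: RHS = 9, y in [3, 10]  -> 2 point(s)
  x = 10: RHS = 3, y in [4, 9]  -> 2 point(s)
  x = 11: RHS = 9, y in [3, 10]  -> 2 point(s)
  x = 12: RHS = 3, y in [4, 9]  -> 2 point(s)
Affine points: 20. Add the point at infinity: total = 21.

#E(F_13) = 21


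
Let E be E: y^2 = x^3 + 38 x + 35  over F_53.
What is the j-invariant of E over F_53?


Delta = -16(4 a^3 + 27 b^2) mod 53 = 30
-1728 * (4 a)^3 = -1728 * (4*38)^3 mod 53 = 5
j = 5 * 30^(-1) mod 53 = 9

j = 9 (mod 53)


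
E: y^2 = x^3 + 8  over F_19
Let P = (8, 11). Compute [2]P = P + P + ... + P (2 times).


k = 2 = 10_2 (binary, LSB first: 01)
Double-and-add from P = (8, 11):
  bit 0 = 0: acc unchanged = O
  bit 1 = 1: acc = O + (14, 4) = (14, 4)

2P = (14, 4)


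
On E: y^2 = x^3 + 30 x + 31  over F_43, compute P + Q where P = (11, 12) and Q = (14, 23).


P != Q, so use the chord formula.
s = (y2 - y1) / (x2 - x1) = (11) / (3) mod 43 = 18
x3 = s^2 - x1 - x2 mod 43 = 18^2 - 11 - 14 = 41
y3 = s (x1 - x3) - y1 mod 43 = 18 * (11 - 41) - 12 = 7

P + Q = (41, 7)


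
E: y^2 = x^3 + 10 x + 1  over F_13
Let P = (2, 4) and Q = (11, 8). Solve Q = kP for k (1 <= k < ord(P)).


Enumerate multiples of P until we hit Q = (11, 8):
  1P = (2, 4)
  2P = (6, 11)
  3P = (4, 12)
  4P = (10, 3)
  5P = (0, 12)
  6P = (1, 5)
  7P = (11, 5)
  8P = (9, 1)
  9P = (12, 4)
  10P = (12, 9)
  11P = (9, 12)
  12P = (11, 8)
Match found at i = 12.

k = 12


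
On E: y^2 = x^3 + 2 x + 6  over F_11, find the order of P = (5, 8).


Compute successive multiples of P until we hit O:
  1P = (5, 8)
  2P = (1, 3)
  3P = (10, 5)
  4P = (10, 6)
  5P = (1, 8)
  6P = (5, 3)
  7P = O

ord(P) = 7


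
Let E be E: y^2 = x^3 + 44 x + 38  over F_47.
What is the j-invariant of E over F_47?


Delta = -16(4 a^3 + 27 b^2) mod 47 = 12
-1728 * (4 a)^3 = -1728 * (4*44)^3 mod 47 = 27
j = 27 * 12^(-1) mod 47 = 14

j = 14 (mod 47)


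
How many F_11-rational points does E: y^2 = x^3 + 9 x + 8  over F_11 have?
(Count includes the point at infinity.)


For each x in F_11, count y with y^2 = x^3 + 9 x + 8 mod 11:
  x = 2: RHS = 1, y in [1, 10]  -> 2 point(s)
  x = 4: RHS = 9, y in [3, 8]  -> 2 point(s)
  x = 6: RHS = 3, y in [5, 6]  -> 2 point(s)
  x = 8: RHS = 9, y in [3, 8]  -> 2 point(s)
  x = 9: RHS = 4, y in [2, 9]  -> 2 point(s)
  x = 10: RHS = 9, y in [3, 8]  -> 2 point(s)
Affine points: 12. Add the point at infinity: total = 13.

#E(F_11) = 13


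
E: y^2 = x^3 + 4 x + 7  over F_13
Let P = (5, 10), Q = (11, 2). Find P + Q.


P != Q, so use the chord formula.
s = (y2 - y1) / (x2 - x1) = (5) / (6) mod 13 = 3
x3 = s^2 - x1 - x2 mod 13 = 3^2 - 5 - 11 = 6
y3 = s (x1 - x3) - y1 mod 13 = 3 * (5 - 6) - 10 = 0

P + Q = (6, 0)


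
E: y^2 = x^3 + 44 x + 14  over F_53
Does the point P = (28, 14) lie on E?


Check whether y^2 = x^3 + 44 x + 14 (mod 53) for (x, y) = (28, 14).
LHS: y^2 = 14^2 mod 53 = 37
RHS: x^3 + 44 x + 14 = 28^3 + 44*28 + 14 mod 53 = 37
LHS = RHS

Yes, on the curve


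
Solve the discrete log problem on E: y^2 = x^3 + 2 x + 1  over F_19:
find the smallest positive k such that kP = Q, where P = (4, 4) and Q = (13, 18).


Enumerate multiples of P until we hit Q = (13, 18):
  1P = (4, 4)
  2P = (18, 13)
  3P = (1, 2)
  4P = (6, 1)
  5P = (16, 14)
  6P = (15, 9)
  7P = (9, 11)
  8P = (11, 9)
  9P = (8, 4)
  10P = (7, 15)
  11P = (13, 1)
  12P = (0, 1)
  13P = (12, 9)
  14P = (12, 10)
  15P = (0, 18)
  16P = (13, 18)
Match found at i = 16.

k = 16


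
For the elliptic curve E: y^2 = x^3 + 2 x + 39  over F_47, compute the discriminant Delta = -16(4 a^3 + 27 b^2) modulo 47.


4 a^3 + 27 b^2 = 4*2^3 + 27*39^2 = 32 + 41067 = 41099
Delta = -16 * (41099) = -657584
Delta mod 47 = 40

Delta = 40 (mod 47)


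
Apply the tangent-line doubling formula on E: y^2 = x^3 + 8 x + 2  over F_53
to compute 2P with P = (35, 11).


Doubling: s = (3 x1^2 + a) / (2 y1)
s = (3*35^2 + 8) / (2*11) mod 53 = 6
x3 = s^2 - 2 x1 mod 53 = 6^2 - 2*35 = 19
y3 = s (x1 - x3) - y1 mod 53 = 6 * (35 - 19) - 11 = 32

2P = (19, 32)


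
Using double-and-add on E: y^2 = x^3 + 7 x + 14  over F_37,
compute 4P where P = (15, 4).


k = 4 = 100_2 (binary, LSB first: 001)
Double-and-add from P = (15, 4):
  bit 0 = 0: acc unchanged = O
  bit 1 = 0: acc unchanged = O
  bit 2 = 1: acc = O + (15, 33) = (15, 33)

4P = (15, 33)


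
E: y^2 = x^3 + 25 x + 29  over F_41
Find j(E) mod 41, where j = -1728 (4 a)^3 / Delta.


Delta = -16(4 a^3 + 27 b^2) mod 41 = 20
-1728 * (4 a)^3 = -1728 * (4*25)^3 mod 41 = 22
j = 22 * 20^(-1) mod 41 = 38

j = 38 (mod 41)


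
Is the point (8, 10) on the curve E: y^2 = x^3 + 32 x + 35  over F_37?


Check whether y^2 = x^3 + 32 x + 35 (mod 37) for (x, y) = (8, 10).
LHS: y^2 = 10^2 mod 37 = 26
RHS: x^3 + 32 x + 35 = 8^3 + 32*8 + 35 mod 37 = 26
LHS = RHS

Yes, on the curve


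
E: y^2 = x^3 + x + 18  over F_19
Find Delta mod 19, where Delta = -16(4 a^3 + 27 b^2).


4 a^3 + 27 b^2 = 4*1^3 + 27*18^2 = 4 + 8748 = 8752
Delta = -16 * (8752) = -140032
Delta mod 19 = 17

Delta = 17 (mod 19)


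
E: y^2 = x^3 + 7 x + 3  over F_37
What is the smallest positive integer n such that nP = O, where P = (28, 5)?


Compute successive multiples of P until we hit O:
  1P = (28, 5)
  2P = (14, 12)
  3P = (23, 11)
  4P = (20, 15)
  5P = (16, 17)
  6P = (31, 35)
  7P = (4, 13)
  8P = (1, 23)
  ... (continuing to 44P)
  44P = O

ord(P) = 44


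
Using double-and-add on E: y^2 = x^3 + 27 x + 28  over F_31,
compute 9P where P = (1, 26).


k = 9 = 1001_2 (binary, LSB first: 1001)
Double-and-add from P = (1, 26):
  bit 0 = 1: acc = O + (1, 26) = (1, 26)
  bit 1 = 0: acc unchanged = (1, 26)
  bit 2 = 0: acc unchanged = (1, 26)
  bit 3 = 1: acc = (1, 26) + (0, 11) = (7, 8)

9P = (7, 8)


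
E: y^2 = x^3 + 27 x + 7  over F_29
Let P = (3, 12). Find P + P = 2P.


Doubling: s = (3 x1^2 + a) / (2 y1)
s = (3*3^2 + 27) / (2*12) mod 29 = 24
x3 = s^2 - 2 x1 mod 29 = 24^2 - 2*3 = 19
y3 = s (x1 - x3) - y1 mod 29 = 24 * (3 - 19) - 12 = 10

2P = (19, 10)


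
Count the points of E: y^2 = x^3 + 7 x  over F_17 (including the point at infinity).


For each x in F_17, count y with y^2 = x^3 + 7 x + 0 mod 17:
  x = 0: RHS = 0, y in [0]  -> 1 point(s)
  x = 1: RHS = 8, y in [5, 12]  -> 2 point(s)
  x = 7: RHS = 1, y in [1, 16]  -> 2 point(s)
  x = 10: RHS = 16, y in [4, 13]  -> 2 point(s)
  x = 16: RHS = 9, y in [3, 14]  -> 2 point(s)
Affine points: 9. Add the point at infinity: total = 10.

#E(F_17) = 10


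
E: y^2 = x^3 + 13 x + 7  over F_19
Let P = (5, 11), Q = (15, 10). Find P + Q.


P != Q, so use the chord formula.
s = (y2 - y1) / (x2 - x1) = (18) / (10) mod 19 = 17
x3 = s^2 - x1 - x2 mod 19 = 17^2 - 5 - 15 = 3
y3 = s (x1 - x3) - y1 mod 19 = 17 * (5 - 3) - 11 = 4

P + Q = (3, 4)


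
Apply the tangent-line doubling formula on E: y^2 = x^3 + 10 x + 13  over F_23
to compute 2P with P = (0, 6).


Doubling: s = (3 x1^2 + a) / (2 y1)
s = (3*0^2 + 10) / (2*6) mod 23 = 20
x3 = s^2 - 2 x1 mod 23 = 20^2 - 2*0 = 9
y3 = s (x1 - x3) - y1 mod 23 = 20 * (0 - 9) - 6 = 21

2P = (9, 21)


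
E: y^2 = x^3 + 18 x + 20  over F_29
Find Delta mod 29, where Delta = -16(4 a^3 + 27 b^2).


4 a^3 + 27 b^2 = 4*18^3 + 27*20^2 = 23328 + 10800 = 34128
Delta = -16 * (34128) = -546048
Delta mod 29 = 22

Delta = 22 (mod 29)


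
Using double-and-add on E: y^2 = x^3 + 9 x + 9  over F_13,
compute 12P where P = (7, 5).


k = 12 = 1100_2 (binary, LSB first: 0011)
Double-and-add from P = (7, 5):
  bit 0 = 0: acc unchanged = O
  bit 1 = 0: acc unchanged = O
  bit 2 = 1: acc = O + (5, 7) = (5, 7)
  bit 3 = 1: acc = (5, 7) + (0, 10) = (12, 5)

12P = (12, 5)


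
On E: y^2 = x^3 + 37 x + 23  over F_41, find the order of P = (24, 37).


Compute successive multiples of P until we hit O:
  1P = (24, 37)
  2P = (11, 11)
  3P = (10, 32)
  4P = (27, 0)
  5P = (10, 9)
  6P = (11, 30)
  7P = (24, 4)
  8P = O

ord(P) = 8


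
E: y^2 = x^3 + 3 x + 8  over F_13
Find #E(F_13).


For each x in F_13, count y with y^2 = x^3 + 3 x + 8 mod 13:
  x = 1: RHS = 12, y in [5, 8]  -> 2 point(s)
  x = 2: RHS = 9, y in [3, 10]  -> 2 point(s)
  x = 9: RHS = 10, y in [6, 7]  -> 2 point(s)
  x = 12: RHS = 4, y in [2, 11]  -> 2 point(s)
Affine points: 8. Add the point at infinity: total = 9.

#E(F_13) = 9


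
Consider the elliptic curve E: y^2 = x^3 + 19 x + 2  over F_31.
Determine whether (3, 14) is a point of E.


Check whether y^2 = x^3 + 19 x + 2 (mod 31) for (x, y) = (3, 14).
LHS: y^2 = 14^2 mod 31 = 10
RHS: x^3 + 19 x + 2 = 3^3 + 19*3 + 2 mod 31 = 24
LHS != RHS

No, not on the curve


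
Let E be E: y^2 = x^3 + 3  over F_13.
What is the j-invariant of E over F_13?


Delta = -16(4 a^3 + 27 b^2) mod 13 = 12
-1728 * (4 a)^3 = -1728 * (4*0)^3 mod 13 = 0
j = 0 * 12^(-1) mod 13 = 0

j = 0 (mod 13)


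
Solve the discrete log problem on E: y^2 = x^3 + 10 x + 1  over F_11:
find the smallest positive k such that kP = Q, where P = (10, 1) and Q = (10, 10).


Enumerate multiples of P until we hit Q = (10, 10):
  1P = (10, 1)
  2P = (3, 6)
  3P = (3, 5)
  4P = (10, 10)
Match found at i = 4.

k = 4


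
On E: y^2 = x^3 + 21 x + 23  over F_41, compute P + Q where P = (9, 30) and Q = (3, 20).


P != Q, so use the chord formula.
s = (y2 - y1) / (x2 - x1) = (31) / (35) mod 41 = 29
x3 = s^2 - x1 - x2 mod 41 = 29^2 - 9 - 3 = 9
y3 = s (x1 - x3) - y1 mod 41 = 29 * (9 - 9) - 30 = 11

P + Q = (9, 11)


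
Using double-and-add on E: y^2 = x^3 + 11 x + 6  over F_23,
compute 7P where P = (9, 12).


k = 7 = 111_2 (binary, LSB first: 111)
Double-and-add from P = (9, 12):
  bit 0 = 1: acc = O + (9, 12) = (9, 12)
  bit 1 = 1: acc = (9, 12) + (6, 14) = (11, 20)
  bit 2 = 1: acc = (11, 20) + (19, 17) = (5, 18)

7P = (5, 18)


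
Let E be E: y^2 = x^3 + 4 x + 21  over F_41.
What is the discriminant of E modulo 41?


4 a^3 + 27 b^2 = 4*4^3 + 27*21^2 = 256 + 11907 = 12163
Delta = -16 * (12163) = -194608
Delta mod 41 = 19

Delta = 19 (mod 41)


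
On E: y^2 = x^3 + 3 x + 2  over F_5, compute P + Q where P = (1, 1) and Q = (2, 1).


P != Q, so use the chord formula.
s = (y2 - y1) / (x2 - x1) = (0) / (1) mod 5 = 0
x3 = s^2 - x1 - x2 mod 5 = 0^2 - 1 - 2 = 2
y3 = s (x1 - x3) - y1 mod 5 = 0 * (1 - 2) - 1 = 4

P + Q = (2, 4)


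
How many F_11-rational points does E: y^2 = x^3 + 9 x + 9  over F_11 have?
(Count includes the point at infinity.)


For each x in F_11, count y with y^2 = x^3 + 9 x + 9 mod 11:
  x = 0: RHS = 9, y in [3, 8]  -> 2 point(s)
  x = 5: RHS = 3, y in [5, 6]  -> 2 point(s)
  x = 6: RHS = 4, y in [2, 9]  -> 2 point(s)
  x = 9: RHS = 5, y in [4, 7]  -> 2 point(s)
Affine points: 8. Add the point at infinity: total = 9.

#E(F_11) = 9


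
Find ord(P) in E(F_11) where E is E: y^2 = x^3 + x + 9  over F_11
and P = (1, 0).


Compute successive multiples of P until we hit O:
  1P = (1, 0)
  2P = O

ord(P) = 2


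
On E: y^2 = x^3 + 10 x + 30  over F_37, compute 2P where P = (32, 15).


Doubling: s = (3 x1^2 + a) / (2 y1)
s = (3*32^2 + 10) / (2*15) mod 37 = 9
x3 = s^2 - 2 x1 mod 37 = 9^2 - 2*32 = 17
y3 = s (x1 - x3) - y1 mod 37 = 9 * (32 - 17) - 15 = 9

2P = (17, 9)


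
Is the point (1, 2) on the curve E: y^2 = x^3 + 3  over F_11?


Check whether y^2 = x^3 + 0 x + 3 (mod 11) for (x, y) = (1, 2).
LHS: y^2 = 2^2 mod 11 = 4
RHS: x^3 + 0 x + 3 = 1^3 + 0*1 + 3 mod 11 = 4
LHS = RHS

Yes, on the curve


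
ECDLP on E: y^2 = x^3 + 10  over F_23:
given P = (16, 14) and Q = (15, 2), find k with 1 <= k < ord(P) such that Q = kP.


Enumerate multiples of P until we hit Q = (15, 2):
  1P = (16, 14)
  2P = (20, 11)
  3P = (12, 6)
  4P = (22, 20)
  5P = (9, 16)
  6P = (7, 13)
  7P = (2, 8)
  8P = (8, 19)
  9P = (17, 1)
  10P = (21, 5)
  11P = (15, 21)
  12P = (18, 0)
  13P = (15, 2)
Match found at i = 13.

k = 13


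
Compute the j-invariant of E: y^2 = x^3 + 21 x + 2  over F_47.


Delta = -16(4 a^3 + 27 b^2) mod 47 = 24
-1728 * (4 a)^3 = -1728 * (4*21)^3 mod 47 = 45
j = 45 * 24^(-1) mod 47 = 43

j = 43 (mod 47)


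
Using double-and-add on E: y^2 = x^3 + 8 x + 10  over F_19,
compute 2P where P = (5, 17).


k = 2 = 10_2 (binary, LSB first: 01)
Double-and-add from P = (5, 17):
  bit 0 = 0: acc unchanged = O
  bit 1 = 1: acc = O + (18, 1) = (18, 1)

2P = (18, 1)


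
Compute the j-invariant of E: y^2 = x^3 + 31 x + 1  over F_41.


Delta = -16(4 a^3 + 27 b^2) mod 41 = 18
-1728 * (4 a)^3 = -1728 * (4*31)^3 mod 41 = 35
j = 35 * 18^(-1) mod 41 = 27

j = 27 (mod 41)


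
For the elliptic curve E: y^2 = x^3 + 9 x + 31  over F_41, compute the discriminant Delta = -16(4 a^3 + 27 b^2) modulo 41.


4 a^3 + 27 b^2 = 4*9^3 + 27*31^2 = 2916 + 25947 = 28863
Delta = -16 * (28863) = -461808
Delta mod 41 = 16

Delta = 16 (mod 41)


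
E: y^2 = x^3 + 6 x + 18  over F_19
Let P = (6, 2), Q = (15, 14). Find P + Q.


P != Q, so use the chord formula.
s = (y2 - y1) / (x2 - x1) = (12) / (9) mod 19 = 14
x3 = s^2 - x1 - x2 mod 19 = 14^2 - 6 - 15 = 4
y3 = s (x1 - x3) - y1 mod 19 = 14 * (6 - 4) - 2 = 7

P + Q = (4, 7)


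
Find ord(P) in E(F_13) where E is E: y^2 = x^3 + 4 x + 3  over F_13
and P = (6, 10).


Compute successive multiples of P until we hit O:
  1P = (6, 10)
  2P = (10, 4)
  3P = (9, 1)
  4P = (7, 6)
  5P = (3, 4)
  6P = (8, 12)
  7P = (0, 9)
  8P = (11, 0)
  ... (continuing to 16P)
  16P = O

ord(P) = 16


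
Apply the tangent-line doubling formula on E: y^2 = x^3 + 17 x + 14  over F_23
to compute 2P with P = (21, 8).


Doubling: s = (3 x1^2 + a) / (2 y1)
s = (3*21^2 + 17) / (2*8) mod 23 = 9
x3 = s^2 - 2 x1 mod 23 = 9^2 - 2*21 = 16
y3 = s (x1 - x3) - y1 mod 23 = 9 * (21 - 16) - 8 = 14

2P = (16, 14)


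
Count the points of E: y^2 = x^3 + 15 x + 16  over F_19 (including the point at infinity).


For each x in F_19, count y with y^2 = x^3 + 15 x + 16 mod 19:
  x = 0: RHS = 16, y in [4, 15]  -> 2 point(s)
  x = 2: RHS = 16, y in [4, 15]  -> 2 point(s)
  x = 4: RHS = 7, y in [8, 11]  -> 2 point(s)
  x = 5: RHS = 7, y in [8, 11]  -> 2 point(s)
  x = 9: RHS = 6, y in [5, 14]  -> 2 point(s)
  x = 10: RHS = 7, y in [8, 11]  -> 2 point(s)
  x = 11: RHS = 11, y in [7, 12]  -> 2 point(s)
  x = 12: RHS = 5, y in [9, 10]  -> 2 point(s)
  x = 14: RHS = 6, y in [5, 14]  -> 2 point(s)
  x = 15: RHS = 6, y in [5, 14]  -> 2 point(s)
  x = 16: RHS = 1, y in [1, 18]  -> 2 point(s)
  x = 17: RHS = 16, y in [4, 15]  -> 2 point(s)
  x = 18: RHS = 0, y in [0]  -> 1 point(s)
Affine points: 25. Add the point at infinity: total = 26.

#E(F_19) = 26


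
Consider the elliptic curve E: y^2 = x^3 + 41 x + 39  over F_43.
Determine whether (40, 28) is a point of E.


Check whether y^2 = x^3 + 41 x + 39 (mod 43) for (x, y) = (40, 28).
LHS: y^2 = 28^2 mod 43 = 10
RHS: x^3 + 41 x + 39 = 40^3 + 41*40 + 39 mod 43 = 18
LHS != RHS

No, not on the curve


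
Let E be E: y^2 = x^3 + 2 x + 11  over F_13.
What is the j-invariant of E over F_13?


Delta = -16(4 a^3 + 27 b^2) mod 13 = 9
-1728 * (4 a)^3 = -1728 * (4*2)^3 mod 13 = 5
j = 5 * 9^(-1) mod 13 = 2

j = 2 (mod 13)


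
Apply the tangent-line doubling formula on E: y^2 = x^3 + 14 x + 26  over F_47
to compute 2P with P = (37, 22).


Doubling: s = (3 x1^2 + a) / (2 y1)
s = (3*37^2 + 14) / (2*22) mod 47 = 5
x3 = s^2 - 2 x1 mod 47 = 5^2 - 2*37 = 45
y3 = s (x1 - x3) - y1 mod 47 = 5 * (37 - 45) - 22 = 32

2P = (45, 32)


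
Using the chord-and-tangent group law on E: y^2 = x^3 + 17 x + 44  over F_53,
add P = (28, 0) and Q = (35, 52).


P != Q, so use the chord formula.
s = (y2 - y1) / (x2 - x1) = (52) / (7) mod 53 = 15
x3 = s^2 - x1 - x2 mod 53 = 15^2 - 28 - 35 = 3
y3 = s (x1 - x3) - y1 mod 53 = 15 * (28 - 3) - 0 = 4

P + Q = (3, 4)


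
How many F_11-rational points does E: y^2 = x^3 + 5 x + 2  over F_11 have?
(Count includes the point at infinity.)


For each x in F_11, count y with y^2 = x^3 + 5 x + 2 mod 11:
  x = 2: RHS = 9, y in [3, 8]  -> 2 point(s)
  x = 3: RHS = 0, y in [0]  -> 1 point(s)
  x = 4: RHS = 9, y in [3, 8]  -> 2 point(s)
  x = 5: RHS = 9, y in [3, 8]  -> 2 point(s)
  x = 8: RHS = 4, y in [2, 9]  -> 2 point(s)
Affine points: 9. Add the point at infinity: total = 10.

#E(F_11) = 10


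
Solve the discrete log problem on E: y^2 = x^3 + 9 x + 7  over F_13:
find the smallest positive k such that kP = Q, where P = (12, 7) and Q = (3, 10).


Enumerate multiples of P until we hit Q = (3, 10):
  1P = (12, 7)
  2P = (3, 10)
Match found at i = 2.

k = 2


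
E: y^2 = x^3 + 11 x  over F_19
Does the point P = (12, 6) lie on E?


Check whether y^2 = x^3 + 11 x + 0 (mod 19) for (x, y) = (12, 6).
LHS: y^2 = 6^2 mod 19 = 17
RHS: x^3 + 11 x + 0 = 12^3 + 11*12 + 0 mod 19 = 17
LHS = RHS

Yes, on the curve


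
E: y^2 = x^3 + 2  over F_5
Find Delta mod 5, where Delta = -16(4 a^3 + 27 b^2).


4 a^3 + 27 b^2 = 4*0^3 + 27*2^2 = 0 + 108 = 108
Delta = -16 * (108) = -1728
Delta mod 5 = 2

Delta = 2 (mod 5)


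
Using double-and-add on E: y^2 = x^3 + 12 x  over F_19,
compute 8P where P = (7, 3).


k = 8 = 1000_2 (binary, LSB first: 0001)
Double-and-add from P = (7, 3):
  bit 0 = 0: acc unchanged = O
  bit 1 = 0: acc unchanged = O
  bit 2 = 0: acc unchanged = O
  bit 3 = 1: acc = O + (9, 18) = (9, 18)

8P = (9, 18)


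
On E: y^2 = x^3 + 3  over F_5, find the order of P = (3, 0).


Compute successive multiples of P until we hit O:
  1P = (3, 0)
  2P = O

ord(P) = 2


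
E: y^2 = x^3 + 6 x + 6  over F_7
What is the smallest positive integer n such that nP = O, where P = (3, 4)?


Compute successive multiples of P until we hit O:
  1P = (3, 4)
  2P = (5, 0)
  3P = (3, 3)
  4P = O

ord(P) = 4


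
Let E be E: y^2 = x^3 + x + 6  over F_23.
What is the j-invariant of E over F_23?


Delta = -16(4 a^3 + 27 b^2) mod 23 = 1
-1728 * (4 a)^3 = -1728 * (4*1)^3 mod 23 = 15
j = 15 * 1^(-1) mod 23 = 15

j = 15 (mod 23)


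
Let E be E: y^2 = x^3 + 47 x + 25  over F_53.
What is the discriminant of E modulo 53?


4 a^3 + 27 b^2 = 4*47^3 + 27*25^2 = 415292 + 16875 = 432167
Delta = -16 * (432167) = -6914672
Delta mod 53 = 26

Delta = 26 (mod 53)


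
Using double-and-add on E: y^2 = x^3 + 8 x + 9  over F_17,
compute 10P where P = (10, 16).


k = 10 = 1010_2 (binary, LSB first: 0101)
Double-and-add from P = (10, 16):
  bit 0 = 0: acc unchanged = O
  bit 1 = 1: acc = O + (15, 6) = (15, 6)
  bit 2 = 0: acc unchanged = (15, 6)
  bit 3 = 1: acc = (15, 6) + (3, 3) = (15, 11)

10P = (15, 11)


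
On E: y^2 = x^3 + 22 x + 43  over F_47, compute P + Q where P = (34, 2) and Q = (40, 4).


P != Q, so use the chord formula.
s = (y2 - y1) / (x2 - x1) = (2) / (6) mod 47 = 16
x3 = s^2 - x1 - x2 mod 47 = 16^2 - 34 - 40 = 41
y3 = s (x1 - x3) - y1 mod 47 = 16 * (34 - 41) - 2 = 27

P + Q = (41, 27)


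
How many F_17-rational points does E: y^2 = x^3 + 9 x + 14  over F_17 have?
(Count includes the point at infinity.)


For each x in F_17, count y with y^2 = x^3 + 9 x + 14 mod 17:
  x = 3: RHS = 0, y in [0]  -> 1 point(s)
  x = 9: RHS = 8, y in [5, 12]  -> 2 point(s)
  x = 10: RHS = 16, y in [4, 13]  -> 2 point(s)
  x = 11: RHS = 16, y in [4, 13]  -> 2 point(s)
  x = 13: RHS = 16, y in [4, 13]  -> 2 point(s)
  x = 16: RHS = 4, y in [2, 15]  -> 2 point(s)
Affine points: 11. Add the point at infinity: total = 12.

#E(F_17) = 12


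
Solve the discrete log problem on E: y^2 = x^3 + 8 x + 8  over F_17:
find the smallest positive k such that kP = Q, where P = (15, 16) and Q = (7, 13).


Enumerate multiples of P until we hit Q = (7, 13):
  1P = (15, 16)
  2P = (2, 7)
  3P = (4, 6)
  4P = (14, 5)
  5P = (7, 4)
  6P = (10, 0)
  7P = (7, 13)
Match found at i = 7.

k = 7


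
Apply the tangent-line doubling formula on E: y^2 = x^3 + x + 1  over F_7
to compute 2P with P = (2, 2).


Doubling: s = (3 x1^2 + a) / (2 y1)
s = (3*2^2 + 1) / (2*2) mod 7 = 5
x3 = s^2 - 2 x1 mod 7 = 5^2 - 2*2 = 0
y3 = s (x1 - x3) - y1 mod 7 = 5 * (2 - 0) - 2 = 1

2P = (0, 1)


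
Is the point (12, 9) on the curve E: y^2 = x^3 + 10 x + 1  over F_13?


Check whether y^2 = x^3 + 10 x + 1 (mod 13) for (x, y) = (12, 9).
LHS: y^2 = 9^2 mod 13 = 3
RHS: x^3 + 10 x + 1 = 12^3 + 10*12 + 1 mod 13 = 3
LHS = RHS

Yes, on the curve


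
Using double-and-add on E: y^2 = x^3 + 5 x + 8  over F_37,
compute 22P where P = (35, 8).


k = 22 = 10110_2 (binary, LSB first: 01101)
Double-and-add from P = (35, 8):
  bit 0 = 0: acc unchanged = O
  bit 1 = 1: acc = O + (31, 24) = (31, 24)
  bit 2 = 1: acc = (31, 24) + (5, 11) = (29, 14)
  bit 3 = 0: acc unchanged = (29, 14)
  bit 4 = 1: acc = (29, 14) + (34, 22) = (18, 11)

22P = (18, 11)


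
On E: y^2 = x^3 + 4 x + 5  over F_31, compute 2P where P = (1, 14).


Doubling: s = (3 x1^2 + a) / (2 y1)
s = (3*1^2 + 4) / (2*14) mod 31 = 8
x3 = s^2 - 2 x1 mod 31 = 8^2 - 2*1 = 0
y3 = s (x1 - x3) - y1 mod 31 = 8 * (1 - 0) - 14 = 25

2P = (0, 25)


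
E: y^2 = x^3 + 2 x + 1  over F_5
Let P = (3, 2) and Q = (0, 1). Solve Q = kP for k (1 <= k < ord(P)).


Enumerate multiples of P until we hit Q = (0, 1):
  1P = (3, 2)
  2P = (0, 1)
Match found at i = 2.

k = 2


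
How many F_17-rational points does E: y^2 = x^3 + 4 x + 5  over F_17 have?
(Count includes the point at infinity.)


For each x in F_17, count y with y^2 = x^3 + 4 x + 5 mod 17:
  x = 2: RHS = 4, y in [2, 15]  -> 2 point(s)
  x = 4: RHS = 0, y in [0]  -> 1 point(s)
  x = 7: RHS = 2, y in [6, 11]  -> 2 point(s)
  x = 10: RHS = 8, y in [5, 12]  -> 2 point(s)
  x = 12: RHS = 13, y in [8, 9]  -> 2 point(s)
  x = 14: RHS = 0, y in [0]  -> 1 point(s)
  x = 16: RHS = 0, y in [0]  -> 1 point(s)
Affine points: 11. Add the point at infinity: total = 12.

#E(F_17) = 12


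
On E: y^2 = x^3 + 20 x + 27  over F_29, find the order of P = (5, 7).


Compute successive multiples of P until we hit O:
  1P = (5, 7)
  2P = (14, 21)
  3P = (16, 21)
  4P = (24, 11)
  5P = (28, 8)
  6P = (21, 15)
  7P = (25, 12)
  8P = (19, 4)
  ... (continuing to 23P)
  23P = O

ord(P) = 23


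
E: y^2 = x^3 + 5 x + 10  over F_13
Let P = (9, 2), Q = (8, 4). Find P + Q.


P != Q, so use the chord formula.
s = (y2 - y1) / (x2 - x1) = (2) / (12) mod 13 = 11
x3 = s^2 - x1 - x2 mod 13 = 11^2 - 9 - 8 = 0
y3 = s (x1 - x3) - y1 mod 13 = 11 * (9 - 0) - 2 = 6

P + Q = (0, 6)


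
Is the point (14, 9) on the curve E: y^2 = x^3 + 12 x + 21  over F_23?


Check whether y^2 = x^3 + 12 x + 21 (mod 23) for (x, y) = (14, 9).
LHS: y^2 = 9^2 mod 23 = 12
RHS: x^3 + 12 x + 21 = 14^3 + 12*14 + 21 mod 23 = 12
LHS = RHS

Yes, on the curve


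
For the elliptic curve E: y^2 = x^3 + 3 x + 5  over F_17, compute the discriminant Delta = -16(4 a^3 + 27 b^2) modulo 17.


4 a^3 + 27 b^2 = 4*3^3 + 27*5^2 = 108 + 675 = 783
Delta = -16 * (783) = -12528
Delta mod 17 = 1

Delta = 1 (mod 17)
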